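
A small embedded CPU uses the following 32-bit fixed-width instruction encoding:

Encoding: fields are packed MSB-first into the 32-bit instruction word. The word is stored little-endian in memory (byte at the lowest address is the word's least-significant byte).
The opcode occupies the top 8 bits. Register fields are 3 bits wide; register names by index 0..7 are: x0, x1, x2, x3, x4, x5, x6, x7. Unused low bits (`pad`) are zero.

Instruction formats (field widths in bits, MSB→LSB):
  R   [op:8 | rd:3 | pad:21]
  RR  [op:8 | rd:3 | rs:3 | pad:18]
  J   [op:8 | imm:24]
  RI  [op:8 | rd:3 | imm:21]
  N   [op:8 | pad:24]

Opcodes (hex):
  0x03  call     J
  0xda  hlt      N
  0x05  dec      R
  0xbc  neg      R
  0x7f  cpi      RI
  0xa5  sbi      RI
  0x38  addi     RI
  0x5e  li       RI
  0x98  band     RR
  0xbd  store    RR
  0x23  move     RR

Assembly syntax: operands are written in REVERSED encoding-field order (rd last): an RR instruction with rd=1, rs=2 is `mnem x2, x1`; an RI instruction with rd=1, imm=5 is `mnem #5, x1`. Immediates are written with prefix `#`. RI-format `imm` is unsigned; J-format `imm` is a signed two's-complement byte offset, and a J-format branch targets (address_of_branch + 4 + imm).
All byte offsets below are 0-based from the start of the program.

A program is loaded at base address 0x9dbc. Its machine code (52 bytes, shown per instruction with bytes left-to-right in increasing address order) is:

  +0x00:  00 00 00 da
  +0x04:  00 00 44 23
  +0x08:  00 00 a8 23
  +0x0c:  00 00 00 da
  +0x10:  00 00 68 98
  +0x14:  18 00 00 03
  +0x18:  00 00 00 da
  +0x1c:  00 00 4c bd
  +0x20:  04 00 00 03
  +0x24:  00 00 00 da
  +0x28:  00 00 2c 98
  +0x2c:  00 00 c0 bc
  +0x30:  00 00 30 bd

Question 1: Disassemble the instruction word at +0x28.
band x3, x1

+0x28: 00 00 2c 98 ⇒ word 0x982c0000 (little)
  op=0x982c0000>>24=0x98 ⇒ band (RR)
  rd@[23:21]=0x1 ⇒ x1
  rs@[20:18]=0x3 ⇒ x3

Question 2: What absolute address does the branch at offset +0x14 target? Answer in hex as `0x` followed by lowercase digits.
0x9dec

+0x14: 18 00 00 03 ⇒ word 0x03000018 (little)
  top 8b → 0x3 → call [J]
  imm: (w>>0)&0xffffff=0x18 → #24
  target = base 0x9dbc + off 0x14 + 4 + imm 24 = 0x9dec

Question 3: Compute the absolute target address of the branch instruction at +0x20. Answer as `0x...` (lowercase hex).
0x9de4

+0x20: 04 00 00 03 ⇒ word 0x03000004 (little)
  top 8b → 0x3 → call [J]
  [23:0] imm=4 = #4
  target = base 0x9dbc + off 0x20 + 4 + imm 4 = 0x9de4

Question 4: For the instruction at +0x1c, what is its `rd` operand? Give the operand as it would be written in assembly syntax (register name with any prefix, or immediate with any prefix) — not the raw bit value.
+0x1c: 00 00 4c bd ⇒ word 0xbd4c0000 (little)
  op=0xbd4c0000>>24=0xbd ⇒ store (RR)
  rd@[23:21]=0x2 ⇒ x2
  rs@[20:18]=0x3 ⇒ x3

x2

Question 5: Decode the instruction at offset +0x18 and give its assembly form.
hlt

off 0x18: read 00 00 00 da as little → 0xda000000
  op=0xda000000>>24=0xda ⇒ hlt (N)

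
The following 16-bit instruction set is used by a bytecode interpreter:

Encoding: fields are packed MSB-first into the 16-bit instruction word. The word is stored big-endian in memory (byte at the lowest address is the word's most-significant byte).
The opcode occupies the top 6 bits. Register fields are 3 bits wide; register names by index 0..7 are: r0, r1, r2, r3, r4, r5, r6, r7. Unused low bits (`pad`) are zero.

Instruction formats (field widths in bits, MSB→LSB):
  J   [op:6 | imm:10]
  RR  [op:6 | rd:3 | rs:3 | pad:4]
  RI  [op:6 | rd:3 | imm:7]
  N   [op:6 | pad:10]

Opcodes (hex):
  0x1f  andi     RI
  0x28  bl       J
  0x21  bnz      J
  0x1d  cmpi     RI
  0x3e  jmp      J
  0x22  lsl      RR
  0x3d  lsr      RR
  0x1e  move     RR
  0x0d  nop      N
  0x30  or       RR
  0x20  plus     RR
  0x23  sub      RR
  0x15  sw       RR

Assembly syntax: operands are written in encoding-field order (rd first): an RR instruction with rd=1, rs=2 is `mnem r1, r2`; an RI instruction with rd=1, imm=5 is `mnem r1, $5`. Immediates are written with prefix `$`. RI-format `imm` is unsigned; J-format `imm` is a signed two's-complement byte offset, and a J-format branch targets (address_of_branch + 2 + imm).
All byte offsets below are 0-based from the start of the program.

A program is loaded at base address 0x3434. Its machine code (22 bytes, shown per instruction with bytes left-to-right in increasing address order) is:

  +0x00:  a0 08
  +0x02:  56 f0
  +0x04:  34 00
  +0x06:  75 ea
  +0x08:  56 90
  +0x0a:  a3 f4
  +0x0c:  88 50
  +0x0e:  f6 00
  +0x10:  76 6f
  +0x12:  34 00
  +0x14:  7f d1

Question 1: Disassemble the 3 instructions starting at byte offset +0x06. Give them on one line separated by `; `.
cmpi r3, $106; sw r5, r1; bl $-12

@+06  big-endian(75 ea) = 0x75ea
  opcode bits[15:10]=0x1d: cmpi/RI
  [9:7] rd=3 = r3
  [6:0] imm=106 = $106
@+08  big-endian(56 90) = 0x5690
  opcode bits[15:10]=0x15: sw/RR
  [9:7] rd=5 = r5
  [6:4] rs=1 = r1
@+0a  big-endian(a3 f4) = 0xa3f4
  opcode bits[15:10]=0x28: bl/J
  [9:0] imm=1012 (s10→-12) = $-12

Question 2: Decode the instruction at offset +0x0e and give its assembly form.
lsr r4, r0

[0e] f6 00 → 0xf600
  top 6b → 0x3d → lsr [RR]
  [9:7] rd=4 = r4
  [6:4] rs=0 = r0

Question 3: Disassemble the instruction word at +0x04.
nop

off 0x04: read 34 00 as big → 0x3400
  top 6b → 0xd → nop [N]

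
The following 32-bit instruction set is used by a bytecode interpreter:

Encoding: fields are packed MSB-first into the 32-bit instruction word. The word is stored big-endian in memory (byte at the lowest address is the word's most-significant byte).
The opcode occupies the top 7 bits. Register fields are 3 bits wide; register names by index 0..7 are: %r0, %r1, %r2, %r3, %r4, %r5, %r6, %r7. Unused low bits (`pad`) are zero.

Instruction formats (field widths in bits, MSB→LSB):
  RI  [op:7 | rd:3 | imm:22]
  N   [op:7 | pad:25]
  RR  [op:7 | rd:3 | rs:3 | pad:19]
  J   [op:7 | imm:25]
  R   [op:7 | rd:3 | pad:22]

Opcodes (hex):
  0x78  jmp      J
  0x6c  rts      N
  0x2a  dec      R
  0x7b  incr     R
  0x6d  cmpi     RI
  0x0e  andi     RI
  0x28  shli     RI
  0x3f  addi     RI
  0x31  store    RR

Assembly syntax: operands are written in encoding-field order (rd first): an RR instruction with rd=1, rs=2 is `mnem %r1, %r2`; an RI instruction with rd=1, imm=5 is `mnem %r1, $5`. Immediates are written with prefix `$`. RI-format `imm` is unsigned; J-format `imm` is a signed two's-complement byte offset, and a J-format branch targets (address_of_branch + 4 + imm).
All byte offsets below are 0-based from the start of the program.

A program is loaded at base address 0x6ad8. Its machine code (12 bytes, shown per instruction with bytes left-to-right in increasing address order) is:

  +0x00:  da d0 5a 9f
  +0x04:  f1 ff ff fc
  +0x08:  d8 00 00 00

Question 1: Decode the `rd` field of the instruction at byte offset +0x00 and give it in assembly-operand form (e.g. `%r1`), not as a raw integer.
@+00  big-endian(da d0 5a 9f) = 0xdad05a9f
  opcode bits[31:25]=0x6d: cmpi/RI
  [24:22] rd=3 = %r3
  [21:0] imm=1071775 = $1071775

%r3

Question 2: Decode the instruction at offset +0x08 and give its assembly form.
rts

[08] d8 00 00 00 → 0xd8000000
  op=0xd8000000>>25=0x6c ⇒ rts (N)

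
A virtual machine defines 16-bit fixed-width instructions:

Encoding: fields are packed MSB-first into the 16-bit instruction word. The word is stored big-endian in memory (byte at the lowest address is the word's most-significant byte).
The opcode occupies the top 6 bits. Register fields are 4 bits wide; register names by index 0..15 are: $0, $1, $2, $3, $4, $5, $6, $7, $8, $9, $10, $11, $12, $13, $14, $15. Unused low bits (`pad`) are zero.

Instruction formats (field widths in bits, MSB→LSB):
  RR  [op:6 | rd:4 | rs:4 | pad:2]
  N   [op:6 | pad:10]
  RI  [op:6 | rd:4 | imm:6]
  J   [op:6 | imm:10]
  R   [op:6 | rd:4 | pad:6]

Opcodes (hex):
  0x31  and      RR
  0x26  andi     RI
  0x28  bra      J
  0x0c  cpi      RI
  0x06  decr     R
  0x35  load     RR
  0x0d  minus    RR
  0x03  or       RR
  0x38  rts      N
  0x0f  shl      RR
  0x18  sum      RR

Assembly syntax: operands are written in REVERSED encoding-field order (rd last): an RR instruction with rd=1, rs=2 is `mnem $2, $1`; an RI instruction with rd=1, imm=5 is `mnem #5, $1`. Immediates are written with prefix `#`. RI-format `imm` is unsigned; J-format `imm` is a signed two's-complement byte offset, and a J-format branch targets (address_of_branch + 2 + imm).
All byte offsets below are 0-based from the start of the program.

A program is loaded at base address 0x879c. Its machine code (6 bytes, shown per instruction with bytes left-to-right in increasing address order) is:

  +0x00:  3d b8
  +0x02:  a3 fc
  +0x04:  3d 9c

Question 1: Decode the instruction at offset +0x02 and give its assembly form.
off 0x02: read a3 fc as big → 0xa3fc
  op=0xa3fc>>10=0x28 ⇒ bra (J)
  imm@[9:0]=0x3fc (s10→-4) ⇒ #-4

bra #-4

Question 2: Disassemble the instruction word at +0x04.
shl $7, $6

off 0x04: read 3d 9c as big → 0x3d9c
  op=0x3d9c>>10=0xf ⇒ shl (RR)
  [9:6] rd=6 = $6
  [5:2] rs=7 = $7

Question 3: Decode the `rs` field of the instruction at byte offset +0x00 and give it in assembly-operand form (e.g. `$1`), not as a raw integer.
$14

+0x00: 3d b8 ⇒ word 0x3db8 (big)
  top 6b → 0xf → shl [RR]
  rd@[9:6]=0x6 ⇒ $6
  rs@[5:2]=0xe ⇒ $14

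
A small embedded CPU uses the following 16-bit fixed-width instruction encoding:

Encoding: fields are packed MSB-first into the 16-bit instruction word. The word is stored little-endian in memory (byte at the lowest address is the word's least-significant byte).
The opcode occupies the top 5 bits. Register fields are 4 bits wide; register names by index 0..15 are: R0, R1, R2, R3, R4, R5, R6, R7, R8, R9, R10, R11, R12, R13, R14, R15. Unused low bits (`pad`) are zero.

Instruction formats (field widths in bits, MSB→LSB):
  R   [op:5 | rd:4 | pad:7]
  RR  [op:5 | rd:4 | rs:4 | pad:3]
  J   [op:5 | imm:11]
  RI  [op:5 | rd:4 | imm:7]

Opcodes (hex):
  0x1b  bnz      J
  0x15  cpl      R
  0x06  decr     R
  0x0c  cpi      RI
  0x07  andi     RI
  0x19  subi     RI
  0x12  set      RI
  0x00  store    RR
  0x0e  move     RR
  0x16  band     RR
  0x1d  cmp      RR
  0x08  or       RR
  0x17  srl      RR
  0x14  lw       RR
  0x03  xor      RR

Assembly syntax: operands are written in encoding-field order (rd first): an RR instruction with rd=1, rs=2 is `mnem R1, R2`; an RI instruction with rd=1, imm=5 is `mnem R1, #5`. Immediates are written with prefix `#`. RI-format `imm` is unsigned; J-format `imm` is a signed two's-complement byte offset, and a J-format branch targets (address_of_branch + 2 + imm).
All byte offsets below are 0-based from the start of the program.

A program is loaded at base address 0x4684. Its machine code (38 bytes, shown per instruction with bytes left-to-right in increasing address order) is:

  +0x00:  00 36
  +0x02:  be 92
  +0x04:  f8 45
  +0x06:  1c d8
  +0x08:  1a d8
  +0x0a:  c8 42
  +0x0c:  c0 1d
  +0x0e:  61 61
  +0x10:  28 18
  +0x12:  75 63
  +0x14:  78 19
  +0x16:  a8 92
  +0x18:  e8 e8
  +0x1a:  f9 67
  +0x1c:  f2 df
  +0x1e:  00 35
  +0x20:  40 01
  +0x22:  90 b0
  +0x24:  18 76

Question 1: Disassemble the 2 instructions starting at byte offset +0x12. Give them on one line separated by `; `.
cpi R6, #117; xor R2, R15

+0x12: 75 63 ⇒ word 0x6375 (little)
  opcode bits[15:11]=0xc: cpi/RI
  [10:7] rd=6 = R6
  [6:0] imm=117 = #117
+0x14: 78 19 ⇒ word 0x1978 (little)
  opcode bits[15:11]=0x3: xor/RR
  [10:7] rd=2 = R2
  [6:3] rs=15 = R15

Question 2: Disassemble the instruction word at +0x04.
or R11, R15

[04] f8 45 → 0x45f8
  top 5b → 0x8 → or [RR]
  rd@[10:7]=0xb ⇒ R11
  rs@[6:3]=0xf ⇒ R15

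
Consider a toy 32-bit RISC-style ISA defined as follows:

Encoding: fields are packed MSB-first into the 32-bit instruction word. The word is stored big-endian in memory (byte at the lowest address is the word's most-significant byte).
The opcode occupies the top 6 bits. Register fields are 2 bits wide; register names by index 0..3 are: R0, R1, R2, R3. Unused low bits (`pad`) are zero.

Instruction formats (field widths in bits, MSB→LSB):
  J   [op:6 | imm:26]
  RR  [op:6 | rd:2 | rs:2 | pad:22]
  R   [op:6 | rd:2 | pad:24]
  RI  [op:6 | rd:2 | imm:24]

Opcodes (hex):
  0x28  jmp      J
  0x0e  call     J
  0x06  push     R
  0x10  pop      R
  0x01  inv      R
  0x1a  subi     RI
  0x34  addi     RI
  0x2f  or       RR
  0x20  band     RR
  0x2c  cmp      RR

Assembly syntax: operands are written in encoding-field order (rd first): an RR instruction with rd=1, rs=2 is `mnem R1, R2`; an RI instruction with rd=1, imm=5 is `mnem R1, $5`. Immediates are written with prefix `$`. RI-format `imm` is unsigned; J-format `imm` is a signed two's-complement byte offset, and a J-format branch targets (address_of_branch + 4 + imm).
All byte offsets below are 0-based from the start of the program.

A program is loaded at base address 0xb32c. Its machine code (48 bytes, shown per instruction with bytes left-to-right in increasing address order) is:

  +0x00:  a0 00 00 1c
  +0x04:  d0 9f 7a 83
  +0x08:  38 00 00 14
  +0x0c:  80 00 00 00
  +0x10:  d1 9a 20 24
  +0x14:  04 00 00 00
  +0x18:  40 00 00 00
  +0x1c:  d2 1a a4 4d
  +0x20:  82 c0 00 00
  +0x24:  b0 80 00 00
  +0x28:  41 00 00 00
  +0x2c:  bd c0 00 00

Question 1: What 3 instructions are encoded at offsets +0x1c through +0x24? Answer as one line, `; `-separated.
off 0x1c: read d2 1a a4 4d as big → 0xd21aa44d
  opcode bits[31:26]=0x34: addi/RI
  rd@[25:24]=0x2 ⇒ R2
  imm@[23:0]=0x1aa44d ⇒ $1745997
off 0x20: read 82 c0 00 00 as big → 0x82c00000
  opcode bits[31:26]=0x20: band/RR
  rd@[25:24]=0x2 ⇒ R2
  rs@[23:22]=0x3 ⇒ R3
off 0x24: read b0 80 00 00 as big → 0xb0800000
  opcode bits[31:26]=0x2c: cmp/RR
  rd@[25:24]=0x0 ⇒ R0
  rs@[23:22]=0x2 ⇒ R2

addi R2, $1745997; band R2, R3; cmp R0, R2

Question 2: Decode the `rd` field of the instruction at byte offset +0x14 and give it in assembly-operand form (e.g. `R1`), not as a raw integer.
[14] 04 00 00 00 → 0x04000000
  opcode bits[31:26]=0x1: inv/R
  [25:24] rd=0 = R0

R0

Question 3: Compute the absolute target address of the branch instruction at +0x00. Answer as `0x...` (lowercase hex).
0xb34c

+0x00: a0 00 00 1c ⇒ word 0xa000001c (big)
  op=0xa000001c>>26=0x28 ⇒ jmp (J)
  imm@[25:0]=0x1c ⇒ $28
  target = base 0xb32c + off 0x00 + 4 + imm 28 = 0xb34c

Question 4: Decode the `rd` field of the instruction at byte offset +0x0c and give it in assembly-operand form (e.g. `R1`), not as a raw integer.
R0

off 0x0c: read 80 00 00 00 as big → 0x80000000
  op=0x80000000>>26=0x20 ⇒ band (RR)
  [25:24] rd=0 = R0
  [23:22] rs=0 = R0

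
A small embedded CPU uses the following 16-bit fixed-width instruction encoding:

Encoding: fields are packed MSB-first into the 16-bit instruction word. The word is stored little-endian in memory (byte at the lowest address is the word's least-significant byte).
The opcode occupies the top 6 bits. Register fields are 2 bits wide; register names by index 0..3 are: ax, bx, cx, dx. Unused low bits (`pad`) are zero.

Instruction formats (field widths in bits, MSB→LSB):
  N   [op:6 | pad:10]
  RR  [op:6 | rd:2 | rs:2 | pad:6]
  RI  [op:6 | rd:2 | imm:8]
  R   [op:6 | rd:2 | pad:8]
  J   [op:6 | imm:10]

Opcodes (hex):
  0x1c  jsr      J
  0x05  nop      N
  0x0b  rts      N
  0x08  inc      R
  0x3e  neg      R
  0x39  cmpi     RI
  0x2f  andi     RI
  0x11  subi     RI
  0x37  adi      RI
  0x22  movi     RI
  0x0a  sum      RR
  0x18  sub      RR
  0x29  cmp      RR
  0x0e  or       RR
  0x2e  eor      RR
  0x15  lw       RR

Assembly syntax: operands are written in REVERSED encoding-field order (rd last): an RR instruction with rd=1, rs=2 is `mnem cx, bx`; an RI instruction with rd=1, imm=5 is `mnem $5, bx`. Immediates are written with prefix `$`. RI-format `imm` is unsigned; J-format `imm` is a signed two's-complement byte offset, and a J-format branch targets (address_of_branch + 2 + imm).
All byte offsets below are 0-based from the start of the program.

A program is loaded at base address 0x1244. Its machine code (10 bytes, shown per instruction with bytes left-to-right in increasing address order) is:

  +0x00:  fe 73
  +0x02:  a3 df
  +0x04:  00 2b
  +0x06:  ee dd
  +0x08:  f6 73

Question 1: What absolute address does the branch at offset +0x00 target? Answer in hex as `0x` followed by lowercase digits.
0x1244

+0x00: fe 73 ⇒ word 0x73fe (little)
  top 6b → 0x1c → jsr [J]
  [9:0] imm=1022 (s10→-2) = $-2
  target = base 0x1244 + off 0x00 + 2 + imm -2 = 0x1244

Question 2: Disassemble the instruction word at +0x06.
adi $238, bx

off 0x06: read ee dd as little → 0xddee
  top 6b → 0x37 → adi [RI]
  rd: (w>>8)&0x3=0x1 → bx
  imm: (w>>0)&0xff=0xee → $238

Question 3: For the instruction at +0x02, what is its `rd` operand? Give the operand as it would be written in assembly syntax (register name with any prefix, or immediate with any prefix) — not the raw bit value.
off 0x02: read a3 df as little → 0xdfa3
  op=0xdfa3>>10=0x37 ⇒ adi (RI)
  rd@[9:8]=0x3 ⇒ dx
  imm@[7:0]=0xa3 ⇒ $163

dx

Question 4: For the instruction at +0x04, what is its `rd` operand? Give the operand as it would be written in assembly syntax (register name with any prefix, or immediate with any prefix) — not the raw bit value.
off 0x04: read 00 2b as little → 0x2b00
  top 6b → 0xa → sum [RR]
  [9:8] rd=3 = dx
  [7:6] rs=0 = ax

dx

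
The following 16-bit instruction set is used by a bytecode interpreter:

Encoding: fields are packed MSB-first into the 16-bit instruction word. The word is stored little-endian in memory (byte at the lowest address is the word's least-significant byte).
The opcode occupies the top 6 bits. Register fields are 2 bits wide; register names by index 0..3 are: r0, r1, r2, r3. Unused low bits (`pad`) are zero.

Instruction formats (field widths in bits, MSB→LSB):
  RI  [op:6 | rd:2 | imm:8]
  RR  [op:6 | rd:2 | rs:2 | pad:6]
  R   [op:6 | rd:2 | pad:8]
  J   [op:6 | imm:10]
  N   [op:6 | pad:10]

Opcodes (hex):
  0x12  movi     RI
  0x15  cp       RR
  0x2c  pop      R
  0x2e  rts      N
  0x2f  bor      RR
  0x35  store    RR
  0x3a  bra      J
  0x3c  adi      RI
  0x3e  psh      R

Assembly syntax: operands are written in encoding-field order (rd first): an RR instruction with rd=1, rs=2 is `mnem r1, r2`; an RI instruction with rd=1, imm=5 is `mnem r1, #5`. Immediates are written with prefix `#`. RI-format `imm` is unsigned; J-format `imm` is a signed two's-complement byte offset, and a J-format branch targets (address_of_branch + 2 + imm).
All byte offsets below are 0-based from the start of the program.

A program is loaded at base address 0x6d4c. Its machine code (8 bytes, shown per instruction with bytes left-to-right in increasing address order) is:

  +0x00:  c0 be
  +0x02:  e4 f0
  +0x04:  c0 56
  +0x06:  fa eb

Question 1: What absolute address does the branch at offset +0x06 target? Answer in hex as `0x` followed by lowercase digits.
off 0x06: read fa eb as little → 0xebfa
  opcode bits[15:10]=0x3a: bra/J
  [9:0] imm=1018 (s10→-6) = #-6
  target = base 0x6d4c + off 0x06 + 2 + imm -6 = 0x6d4e

0x6d4e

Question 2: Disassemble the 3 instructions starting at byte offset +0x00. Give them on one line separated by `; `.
+0x00: c0 be ⇒ word 0xbec0 (little)
  op=0xbec0>>10=0x2f ⇒ bor (RR)
  [9:8] rd=2 = r2
  [7:6] rs=3 = r3
+0x02: e4 f0 ⇒ word 0xf0e4 (little)
  op=0xf0e4>>10=0x3c ⇒ adi (RI)
  [9:8] rd=0 = r0
  [7:0] imm=228 = #228
+0x04: c0 56 ⇒ word 0x56c0 (little)
  op=0x56c0>>10=0x15 ⇒ cp (RR)
  [9:8] rd=2 = r2
  [7:6] rs=3 = r3

bor r2, r3; adi r0, #228; cp r2, r3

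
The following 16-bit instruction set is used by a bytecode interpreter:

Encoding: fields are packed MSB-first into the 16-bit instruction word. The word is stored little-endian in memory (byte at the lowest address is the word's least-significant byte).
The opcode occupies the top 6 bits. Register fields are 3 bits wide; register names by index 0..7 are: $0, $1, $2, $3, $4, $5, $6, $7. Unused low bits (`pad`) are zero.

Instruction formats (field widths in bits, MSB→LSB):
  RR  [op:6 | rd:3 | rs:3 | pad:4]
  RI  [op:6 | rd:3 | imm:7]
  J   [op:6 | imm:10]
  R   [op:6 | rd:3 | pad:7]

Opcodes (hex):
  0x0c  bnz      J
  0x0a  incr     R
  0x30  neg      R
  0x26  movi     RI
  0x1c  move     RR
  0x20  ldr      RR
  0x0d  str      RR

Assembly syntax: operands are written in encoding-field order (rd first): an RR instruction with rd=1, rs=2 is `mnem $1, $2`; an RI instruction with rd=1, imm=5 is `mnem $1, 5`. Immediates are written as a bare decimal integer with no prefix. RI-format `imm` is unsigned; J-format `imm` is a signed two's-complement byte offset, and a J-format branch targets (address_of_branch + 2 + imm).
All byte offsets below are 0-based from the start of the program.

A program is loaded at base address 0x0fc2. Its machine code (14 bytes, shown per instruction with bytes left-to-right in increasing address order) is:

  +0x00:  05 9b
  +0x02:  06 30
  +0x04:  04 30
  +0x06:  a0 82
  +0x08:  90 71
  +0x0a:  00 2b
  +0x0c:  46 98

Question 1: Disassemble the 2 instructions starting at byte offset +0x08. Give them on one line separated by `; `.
[08] 90 71 → 0x7190
  opcode bits[15:10]=0x1c: move/RR
  rd@[9:7]=0x3 ⇒ $3
  rs@[6:4]=0x1 ⇒ $1
[0a] 00 2b → 0x2b00
  opcode bits[15:10]=0xa: incr/R
  rd@[9:7]=0x6 ⇒ $6

move $3, $1; incr $6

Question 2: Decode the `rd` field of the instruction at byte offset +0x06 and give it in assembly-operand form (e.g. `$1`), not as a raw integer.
off 0x06: read a0 82 as little → 0x82a0
  opcode bits[15:10]=0x20: ldr/RR
  [9:7] rd=5 = $5
  [6:4] rs=2 = $2

$5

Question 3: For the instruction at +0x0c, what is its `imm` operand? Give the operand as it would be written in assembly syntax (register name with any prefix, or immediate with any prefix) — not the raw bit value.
off 0x0c: read 46 98 as little → 0x9846
  op=0x9846>>10=0x26 ⇒ movi (RI)
  rd: (w>>7)&0x7=0x0 → $0
  imm: (w>>0)&0x7f=0x46 → 70

70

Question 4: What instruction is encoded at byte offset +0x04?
[04] 04 30 → 0x3004
  opcode bits[15:10]=0xc: bnz/J
  imm@[9:0]=0x4 ⇒ 4

bnz 4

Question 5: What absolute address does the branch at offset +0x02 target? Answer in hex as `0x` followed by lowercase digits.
+0x02: 06 30 ⇒ word 0x3006 (little)
  op=0x3006>>10=0xc ⇒ bnz (J)
  imm@[9:0]=0x6 ⇒ 6
  target = base 0x0fc2 + off 0x02 + 2 + imm 6 = 0x0fcc

0x0fcc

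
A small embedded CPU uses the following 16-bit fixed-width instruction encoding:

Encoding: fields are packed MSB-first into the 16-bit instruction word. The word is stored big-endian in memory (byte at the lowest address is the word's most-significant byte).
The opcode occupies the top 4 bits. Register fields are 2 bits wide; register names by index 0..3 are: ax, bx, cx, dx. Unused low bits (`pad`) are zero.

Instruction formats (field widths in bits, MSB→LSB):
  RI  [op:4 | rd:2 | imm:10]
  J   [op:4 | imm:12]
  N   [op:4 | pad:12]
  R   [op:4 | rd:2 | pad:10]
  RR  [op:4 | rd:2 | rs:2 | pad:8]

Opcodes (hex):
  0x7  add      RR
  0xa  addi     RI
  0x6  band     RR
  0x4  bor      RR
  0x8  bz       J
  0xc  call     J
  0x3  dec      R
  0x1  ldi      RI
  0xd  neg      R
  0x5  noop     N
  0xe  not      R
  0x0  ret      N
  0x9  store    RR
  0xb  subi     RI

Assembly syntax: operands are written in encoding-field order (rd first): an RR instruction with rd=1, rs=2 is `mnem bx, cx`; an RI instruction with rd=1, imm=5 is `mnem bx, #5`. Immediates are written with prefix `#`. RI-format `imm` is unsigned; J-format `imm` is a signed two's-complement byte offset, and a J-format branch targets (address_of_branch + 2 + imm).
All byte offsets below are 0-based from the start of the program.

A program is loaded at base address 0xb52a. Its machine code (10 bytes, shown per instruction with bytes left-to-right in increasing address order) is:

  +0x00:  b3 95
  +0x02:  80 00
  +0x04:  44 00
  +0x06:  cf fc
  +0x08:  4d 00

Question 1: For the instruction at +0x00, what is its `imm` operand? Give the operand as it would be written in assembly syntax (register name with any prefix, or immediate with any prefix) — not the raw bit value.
[00] b3 95 → 0xb395
  top 4b → 0xb → subi [RI]
  [11:10] rd=0 = ax
  [9:0] imm=917 = #917

#917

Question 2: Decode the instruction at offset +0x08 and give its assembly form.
off 0x08: read 4d 00 as big → 0x4d00
  top 4b → 0x4 → bor [RR]
  rd: (w>>10)&0x3=0x3 → dx
  rs: (w>>8)&0x3=0x1 → bx

bor dx, bx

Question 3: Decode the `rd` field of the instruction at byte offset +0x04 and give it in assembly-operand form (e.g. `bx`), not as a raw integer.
bx

+0x04: 44 00 ⇒ word 0x4400 (big)
  opcode bits[15:12]=0x4: bor/RR
  [11:10] rd=1 = bx
  [9:8] rs=0 = ax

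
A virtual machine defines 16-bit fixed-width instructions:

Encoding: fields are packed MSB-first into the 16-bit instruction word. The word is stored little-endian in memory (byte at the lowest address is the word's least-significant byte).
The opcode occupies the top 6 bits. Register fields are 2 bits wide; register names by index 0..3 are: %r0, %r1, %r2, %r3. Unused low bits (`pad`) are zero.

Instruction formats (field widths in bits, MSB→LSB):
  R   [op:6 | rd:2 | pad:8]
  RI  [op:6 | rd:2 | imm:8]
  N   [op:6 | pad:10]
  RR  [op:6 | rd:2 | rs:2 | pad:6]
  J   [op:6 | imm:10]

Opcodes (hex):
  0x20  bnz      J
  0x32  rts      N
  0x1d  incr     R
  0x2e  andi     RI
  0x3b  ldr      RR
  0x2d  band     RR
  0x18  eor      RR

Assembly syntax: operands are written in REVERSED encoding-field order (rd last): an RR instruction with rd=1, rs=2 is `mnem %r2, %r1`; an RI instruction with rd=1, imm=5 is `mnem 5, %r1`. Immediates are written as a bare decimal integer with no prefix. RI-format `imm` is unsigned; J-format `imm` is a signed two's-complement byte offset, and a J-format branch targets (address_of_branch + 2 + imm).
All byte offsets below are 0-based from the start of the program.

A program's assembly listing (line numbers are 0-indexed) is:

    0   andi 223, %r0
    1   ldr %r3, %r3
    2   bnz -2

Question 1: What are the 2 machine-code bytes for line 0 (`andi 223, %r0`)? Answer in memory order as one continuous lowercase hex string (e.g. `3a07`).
dfb8

0. andi fields op=0x2e:6|rd=0:2|imm=223:8 → word b8dfh → df b8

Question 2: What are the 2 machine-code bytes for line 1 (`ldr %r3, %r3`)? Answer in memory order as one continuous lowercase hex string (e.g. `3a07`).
L1: ldr op=0x3b:6|rd=3:2|rs=3:2|pad=0:6 ⇒ 0xefc0 ⇒ little c0 ef

c0ef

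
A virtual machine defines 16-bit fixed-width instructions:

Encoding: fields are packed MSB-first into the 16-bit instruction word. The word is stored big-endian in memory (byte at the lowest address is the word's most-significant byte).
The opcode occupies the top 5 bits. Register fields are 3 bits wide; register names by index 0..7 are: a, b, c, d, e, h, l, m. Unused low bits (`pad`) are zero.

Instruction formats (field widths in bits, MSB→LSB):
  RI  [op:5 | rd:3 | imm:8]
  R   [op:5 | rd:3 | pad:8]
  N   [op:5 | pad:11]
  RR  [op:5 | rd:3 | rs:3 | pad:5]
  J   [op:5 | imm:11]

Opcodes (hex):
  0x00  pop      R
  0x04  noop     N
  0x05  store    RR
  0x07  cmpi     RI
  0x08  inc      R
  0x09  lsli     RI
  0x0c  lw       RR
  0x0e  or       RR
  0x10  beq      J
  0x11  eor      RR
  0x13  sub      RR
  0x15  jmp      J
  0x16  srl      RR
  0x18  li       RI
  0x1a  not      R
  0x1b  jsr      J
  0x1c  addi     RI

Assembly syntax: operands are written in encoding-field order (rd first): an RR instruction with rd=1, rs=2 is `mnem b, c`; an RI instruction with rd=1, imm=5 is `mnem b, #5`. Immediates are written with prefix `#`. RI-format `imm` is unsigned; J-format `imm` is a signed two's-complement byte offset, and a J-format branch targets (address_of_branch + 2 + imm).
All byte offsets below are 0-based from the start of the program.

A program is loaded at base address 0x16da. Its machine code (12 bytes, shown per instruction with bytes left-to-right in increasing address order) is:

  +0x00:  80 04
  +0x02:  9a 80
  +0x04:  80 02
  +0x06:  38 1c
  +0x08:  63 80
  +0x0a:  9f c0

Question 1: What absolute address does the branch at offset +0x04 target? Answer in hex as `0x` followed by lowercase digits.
0x16e2

+0x04: 80 02 ⇒ word 0x8002 (big)
  opcode bits[15:11]=0x10: beq/J
  [10:0] imm=2 = #2
  target = base 0x16da + off 0x04 + 2 + imm 2 = 0x16e2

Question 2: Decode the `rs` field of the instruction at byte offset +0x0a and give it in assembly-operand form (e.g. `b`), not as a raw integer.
@+0a  big-endian(9f c0) = 0x9fc0
  op=0x9fc0>>11=0x13 ⇒ sub (RR)
  rd@[10:8]=0x7 ⇒ m
  rs@[7:5]=0x6 ⇒ l

l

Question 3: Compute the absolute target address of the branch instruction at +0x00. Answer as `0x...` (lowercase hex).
@+00  big-endian(80 04) = 0x8004
  opcode bits[15:11]=0x10: beq/J
  [10:0] imm=4 = #4
  target = base 0x16da + off 0x00 + 2 + imm 4 = 0x16e0

0x16e0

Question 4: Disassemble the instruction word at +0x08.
lw d, e

[08] 63 80 → 0x6380
  opcode bits[15:11]=0xc: lw/RR
  [10:8] rd=3 = d
  [7:5] rs=4 = e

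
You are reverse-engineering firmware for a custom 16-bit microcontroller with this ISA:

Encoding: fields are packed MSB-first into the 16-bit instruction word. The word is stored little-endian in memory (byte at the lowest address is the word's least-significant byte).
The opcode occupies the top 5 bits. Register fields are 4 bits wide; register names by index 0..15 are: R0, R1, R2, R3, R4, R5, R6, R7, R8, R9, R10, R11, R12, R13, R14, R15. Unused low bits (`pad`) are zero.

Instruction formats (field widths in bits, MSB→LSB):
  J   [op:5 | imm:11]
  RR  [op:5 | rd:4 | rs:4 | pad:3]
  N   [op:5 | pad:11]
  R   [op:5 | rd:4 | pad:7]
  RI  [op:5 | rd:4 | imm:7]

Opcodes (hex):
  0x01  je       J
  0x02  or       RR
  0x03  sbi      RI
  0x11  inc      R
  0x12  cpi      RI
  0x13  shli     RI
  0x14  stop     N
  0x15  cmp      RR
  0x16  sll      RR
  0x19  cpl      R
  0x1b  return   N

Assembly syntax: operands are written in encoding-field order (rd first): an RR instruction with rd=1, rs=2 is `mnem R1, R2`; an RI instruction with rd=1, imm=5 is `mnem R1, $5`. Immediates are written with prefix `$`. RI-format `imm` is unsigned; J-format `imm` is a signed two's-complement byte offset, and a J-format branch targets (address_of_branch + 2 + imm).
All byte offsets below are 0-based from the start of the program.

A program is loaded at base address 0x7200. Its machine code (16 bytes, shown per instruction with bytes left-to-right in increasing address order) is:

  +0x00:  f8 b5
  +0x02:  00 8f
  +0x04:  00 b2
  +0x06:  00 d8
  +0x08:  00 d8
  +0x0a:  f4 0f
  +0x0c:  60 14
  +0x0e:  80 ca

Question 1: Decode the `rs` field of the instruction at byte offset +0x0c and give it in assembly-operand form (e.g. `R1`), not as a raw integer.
R12

+0x0c: 60 14 ⇒ word 0x1460 (little)
  opcode bits[15:11]=0x2: or/RR
  rd@[10:7]=0x8 ⇒ R8
  rs@[6:3]=0xc ⇒ R12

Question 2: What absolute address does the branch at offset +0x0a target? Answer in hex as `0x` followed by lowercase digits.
0x7200

@+0a  little-endian(f4 0f) = 0x0ff4
  op=0x0ff4>>11=0x1 ⇒ je (J)
  imm: (w>>0)&0x7ff=0x7f4 (s11→-12) → $-12
  target = base 0x7200 + off 0x0a + 2 + imm -12 = 0x7200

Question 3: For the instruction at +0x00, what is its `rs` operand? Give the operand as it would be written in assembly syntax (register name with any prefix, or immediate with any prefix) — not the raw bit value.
off 0x00: read f8 b5 as little → 0xb5f8
  opcode bits[15:11]=0x16: sll/RR
  [10:7] rd=11 = R11
  [6:3] rs=15 = R15

R15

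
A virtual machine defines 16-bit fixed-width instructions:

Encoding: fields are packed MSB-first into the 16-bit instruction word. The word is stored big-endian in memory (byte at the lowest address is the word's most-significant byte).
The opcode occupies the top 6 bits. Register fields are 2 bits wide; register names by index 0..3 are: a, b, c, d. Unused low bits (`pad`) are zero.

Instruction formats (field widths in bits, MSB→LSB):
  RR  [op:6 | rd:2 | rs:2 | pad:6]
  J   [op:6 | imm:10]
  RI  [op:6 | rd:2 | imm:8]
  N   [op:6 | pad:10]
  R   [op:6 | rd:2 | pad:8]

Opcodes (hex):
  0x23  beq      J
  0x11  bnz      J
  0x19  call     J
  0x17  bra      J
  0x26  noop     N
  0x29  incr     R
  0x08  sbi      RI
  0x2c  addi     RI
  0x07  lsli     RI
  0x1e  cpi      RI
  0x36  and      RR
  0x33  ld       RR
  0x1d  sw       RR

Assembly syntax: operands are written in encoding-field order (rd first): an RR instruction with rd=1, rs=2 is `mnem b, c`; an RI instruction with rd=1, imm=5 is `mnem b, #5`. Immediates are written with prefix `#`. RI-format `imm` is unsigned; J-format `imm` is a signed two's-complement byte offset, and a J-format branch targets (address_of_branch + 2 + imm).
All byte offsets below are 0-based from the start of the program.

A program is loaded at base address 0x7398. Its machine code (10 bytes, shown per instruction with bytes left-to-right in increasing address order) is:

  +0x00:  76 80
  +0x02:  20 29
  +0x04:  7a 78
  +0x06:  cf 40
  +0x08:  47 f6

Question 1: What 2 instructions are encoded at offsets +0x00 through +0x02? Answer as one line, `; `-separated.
[00] 76 80 → 0x7680
  top 6b → 0x1d → sw [RR]
  [9:8] rd=2 = c
  [7:6] rs=2 = c
[02] 20 29 → 0x2029
  top 6b → 0x8 → sbi [RI]
  [9:8] rd=0 = a
  [7:0] imm=41 = #41

sw c, c; sbi a, #41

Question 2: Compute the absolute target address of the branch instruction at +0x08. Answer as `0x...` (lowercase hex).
@+08  big-endian(47 f6) = 0x47f6
  top 6b → 0x11 → bnz [J]
  imm@[9:0]=0x3f6 (s10→-10) ⇒ #-10
  target = base 0x7398 + off 0x08 + 2 + imm -10 = 0x7398

0x7398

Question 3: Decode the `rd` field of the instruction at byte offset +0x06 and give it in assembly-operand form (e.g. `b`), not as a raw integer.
+0x06: cf 40 ⇒ word 0xcf40 (big)
  op=0xcf40>>10=0x33 ⇒ ld (RR)
  rd@[9:8]=0x3 ⇒ d
  rs@[7:6]=0x1 ⇒ b

d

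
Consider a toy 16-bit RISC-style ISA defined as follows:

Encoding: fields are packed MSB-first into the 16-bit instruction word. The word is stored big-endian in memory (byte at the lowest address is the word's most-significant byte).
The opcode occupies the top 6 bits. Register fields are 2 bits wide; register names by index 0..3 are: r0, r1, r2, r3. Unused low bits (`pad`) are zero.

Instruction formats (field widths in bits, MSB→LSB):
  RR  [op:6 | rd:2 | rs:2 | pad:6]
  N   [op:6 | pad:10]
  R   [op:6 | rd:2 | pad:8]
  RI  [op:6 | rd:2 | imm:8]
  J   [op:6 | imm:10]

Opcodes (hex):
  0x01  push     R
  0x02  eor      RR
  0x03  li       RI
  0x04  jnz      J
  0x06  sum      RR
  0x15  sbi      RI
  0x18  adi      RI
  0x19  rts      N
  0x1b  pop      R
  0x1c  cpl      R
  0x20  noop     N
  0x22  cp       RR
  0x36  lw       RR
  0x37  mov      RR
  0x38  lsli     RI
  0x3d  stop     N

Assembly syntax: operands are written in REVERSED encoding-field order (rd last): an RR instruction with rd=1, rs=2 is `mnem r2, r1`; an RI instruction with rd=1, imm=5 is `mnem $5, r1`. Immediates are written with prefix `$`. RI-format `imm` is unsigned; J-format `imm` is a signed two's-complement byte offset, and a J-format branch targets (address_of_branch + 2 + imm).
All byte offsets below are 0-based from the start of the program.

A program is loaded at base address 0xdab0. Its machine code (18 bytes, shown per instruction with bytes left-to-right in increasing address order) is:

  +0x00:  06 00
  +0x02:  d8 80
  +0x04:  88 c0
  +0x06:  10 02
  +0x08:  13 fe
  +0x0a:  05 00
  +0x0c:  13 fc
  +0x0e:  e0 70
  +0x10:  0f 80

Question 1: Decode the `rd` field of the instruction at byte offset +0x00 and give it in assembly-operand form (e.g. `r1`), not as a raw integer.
r2

[00] 06 00 → 0x0600
  top 6b → 0x1 → push [R]
  [9:8] rd=2 = r2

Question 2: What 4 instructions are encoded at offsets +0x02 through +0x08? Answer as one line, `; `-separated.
lw r2, r0; cp r3, r0; jnz $2; jnz $-2

[02] d8 80 → 0xd880
  op=0xd880>>10=0x36 ⇒ lw (RR)
  [9:8] rd=0 = r0
  [7:6] rs=2 = r2
[04] 88 c0 → 0x88c0
  op=0x88c0>>10=0x22 ⇒ cp (RR)
  [9:8] rd=0 = r0
  [7:6] rs=3 = r3
[06] 10 02 → 0x1002
  op=0x1002>>10=0x4 ⇒ jnz (J)
  [9:0] imm=2 = $2
[08] 13 fe → 0x13fe
  op=0x13fe>>10=0x4 ⇒ jnz (J)
  [9:0] imm=1022 (s10→-2) = $-2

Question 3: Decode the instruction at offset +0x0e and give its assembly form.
+0x0e: e0 70 ⇒ word 0xe070 (big)
  op=0xe070>>10=0x38 ⇒ lsli (RI)
  rd: (w>>8)&0x3=0x0 → r0
  imm: (w>>0)&0xff=0x70 → $112

lsli $112, r0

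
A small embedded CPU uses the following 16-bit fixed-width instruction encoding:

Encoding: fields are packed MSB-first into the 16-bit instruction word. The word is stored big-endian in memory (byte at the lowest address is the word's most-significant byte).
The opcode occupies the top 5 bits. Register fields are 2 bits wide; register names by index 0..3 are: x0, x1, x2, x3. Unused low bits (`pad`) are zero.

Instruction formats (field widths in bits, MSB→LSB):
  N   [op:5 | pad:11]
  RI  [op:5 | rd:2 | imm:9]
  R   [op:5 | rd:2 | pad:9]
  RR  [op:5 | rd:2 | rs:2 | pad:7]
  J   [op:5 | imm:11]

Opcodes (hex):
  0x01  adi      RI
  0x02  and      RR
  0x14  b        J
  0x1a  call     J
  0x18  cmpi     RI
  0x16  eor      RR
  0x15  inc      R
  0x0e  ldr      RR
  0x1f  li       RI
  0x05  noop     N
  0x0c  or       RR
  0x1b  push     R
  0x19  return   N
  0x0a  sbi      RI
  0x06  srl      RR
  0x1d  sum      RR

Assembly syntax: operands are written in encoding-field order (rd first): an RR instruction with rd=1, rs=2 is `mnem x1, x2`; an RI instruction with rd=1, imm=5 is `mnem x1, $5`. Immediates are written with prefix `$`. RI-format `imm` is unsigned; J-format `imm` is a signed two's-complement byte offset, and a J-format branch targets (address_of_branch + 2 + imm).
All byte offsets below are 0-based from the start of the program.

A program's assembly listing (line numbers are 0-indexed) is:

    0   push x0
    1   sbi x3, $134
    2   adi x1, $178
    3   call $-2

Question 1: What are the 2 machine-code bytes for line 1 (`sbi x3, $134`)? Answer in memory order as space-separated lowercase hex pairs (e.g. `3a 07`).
L1: sbi op=0xa:5|rd=3:2|imm=134:9 ⇒ 0x5686 ⇒ big 56 86

56 86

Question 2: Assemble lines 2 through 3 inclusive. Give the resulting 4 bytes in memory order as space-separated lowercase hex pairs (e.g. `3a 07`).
0a b2 d7 fe

2. adi fields op=0x1:5|rd=1:2|imm=178:9 → word 0ab2h → 0a b2
3. call fields op=0x1a:5|imm=-2:11 → word d7feh → d7 fe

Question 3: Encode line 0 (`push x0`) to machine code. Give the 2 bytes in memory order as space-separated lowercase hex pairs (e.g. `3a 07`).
d8 00

line 0 (push): pack op=0x1b:5|rd=0:2|pad=0:9 = 0xd800; big→ d8 00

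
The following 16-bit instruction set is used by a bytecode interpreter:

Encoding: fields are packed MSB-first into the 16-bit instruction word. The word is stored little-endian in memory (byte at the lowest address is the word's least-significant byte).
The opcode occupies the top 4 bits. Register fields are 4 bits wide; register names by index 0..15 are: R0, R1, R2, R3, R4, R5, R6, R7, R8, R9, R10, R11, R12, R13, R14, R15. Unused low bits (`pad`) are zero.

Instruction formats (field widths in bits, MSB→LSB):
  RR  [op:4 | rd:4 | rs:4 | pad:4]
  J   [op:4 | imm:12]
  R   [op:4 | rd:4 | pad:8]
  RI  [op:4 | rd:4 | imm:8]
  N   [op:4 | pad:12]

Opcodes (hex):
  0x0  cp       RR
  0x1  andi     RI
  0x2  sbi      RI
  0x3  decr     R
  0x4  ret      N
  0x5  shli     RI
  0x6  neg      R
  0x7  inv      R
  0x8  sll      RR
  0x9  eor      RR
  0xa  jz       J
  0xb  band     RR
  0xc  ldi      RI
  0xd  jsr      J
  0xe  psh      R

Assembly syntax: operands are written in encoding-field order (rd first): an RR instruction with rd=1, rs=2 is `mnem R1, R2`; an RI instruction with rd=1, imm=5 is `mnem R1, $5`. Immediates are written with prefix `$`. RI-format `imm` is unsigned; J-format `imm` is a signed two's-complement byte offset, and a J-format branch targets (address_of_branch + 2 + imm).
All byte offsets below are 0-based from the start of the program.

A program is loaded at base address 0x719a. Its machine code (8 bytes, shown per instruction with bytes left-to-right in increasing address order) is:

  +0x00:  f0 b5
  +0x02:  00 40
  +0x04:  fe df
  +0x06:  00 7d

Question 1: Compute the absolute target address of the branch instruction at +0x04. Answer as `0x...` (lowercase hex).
0x719e

+0x04: fe df ⇒ word 0xdffe (little)
  opcode bits[15:12]=0xd: jsr/J
  imm@[11:0]=0xffe (s12→-2) ⇒ $-2
  target = base 0x719a + off 0x04 + 2 + imm -2 = 0x719e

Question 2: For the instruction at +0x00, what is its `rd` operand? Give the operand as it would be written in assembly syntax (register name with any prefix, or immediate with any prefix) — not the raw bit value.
[00] f0 b5 → 0xb5f0
  top 4b → 0xb → band [RR]
  rd: (w>>8)&0xf=0x5 → R5
  rs: (w>>4)&0xf=0xf → R15

R5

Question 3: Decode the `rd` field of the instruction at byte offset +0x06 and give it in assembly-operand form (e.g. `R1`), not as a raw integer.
R13

@+06  little-endian(00 7d) = 0x7d00
  top 4b → 0x7 → inv [R]
  [11:8] rd=13 = R13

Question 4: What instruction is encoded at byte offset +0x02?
off 0x02: read 00 40 as little → 0x4000
  opcode bits[15:12]=0x4: ret/N

ret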